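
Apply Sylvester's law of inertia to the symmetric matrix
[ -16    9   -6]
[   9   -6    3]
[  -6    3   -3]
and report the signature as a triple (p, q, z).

step 0: pivot -16 → sign −
step 1: pivot -15/16 → sign −
step 2: pivot -3/5 → sign −
signature = (0, 3, 0)

Answer: (0, 3, 0)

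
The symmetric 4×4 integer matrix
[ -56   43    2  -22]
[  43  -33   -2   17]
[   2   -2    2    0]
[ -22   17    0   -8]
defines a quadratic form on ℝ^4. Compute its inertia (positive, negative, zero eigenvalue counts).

step 0: pivot -56 → sign −
step 1: pivot 1/56 → sign +
step 2: pivot -10 → sign −
step 3: pivot 2/5 → sign +
signature = (2, 2, 0)

Answer: (2, 2, 0)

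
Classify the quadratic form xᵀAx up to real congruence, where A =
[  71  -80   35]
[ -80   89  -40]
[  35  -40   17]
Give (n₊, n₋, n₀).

step 0: pivot 71 → sign +
step 1: pivot -81/71 → sign −
step 2: pivot 2/81 → sign +
signature = (2, 1, 0)

Answer: (2, 1, 0)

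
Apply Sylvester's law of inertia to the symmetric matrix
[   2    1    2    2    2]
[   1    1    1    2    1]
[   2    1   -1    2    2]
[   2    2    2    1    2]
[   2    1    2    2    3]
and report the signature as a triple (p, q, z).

Answer: (3, 2, 0)

Derivation:
step 0: pivot 2 → sign +
step 1: pivot 1/2 → sign +
step 2: pivot -3 → sign −
step 3: pivot -3 → sign −
step 4: pivot 1 → sign +
signature = (3, 2, 0)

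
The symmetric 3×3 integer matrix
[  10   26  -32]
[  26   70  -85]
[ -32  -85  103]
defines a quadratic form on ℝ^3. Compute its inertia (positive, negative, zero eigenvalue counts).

Answer: (2, 1, 0)

Derivation:
step 0: pivot 10 → sign +
step 1: pivot 12/5 → sign +
step 2: pivot -3/4 → sign −
signature = (2, 1, 0)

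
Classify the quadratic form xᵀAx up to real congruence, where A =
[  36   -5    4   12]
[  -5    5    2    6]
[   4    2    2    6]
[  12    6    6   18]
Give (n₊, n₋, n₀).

Answer: (3, 0, 1)

Derivation:
step 0: pivot 36 → sign +
step 1: pivot 155/36 → sign +
step 2: pivot 6/155 → sign +
step 3: row/col 3 already zero → sign 0
signature = (3, 0, 1)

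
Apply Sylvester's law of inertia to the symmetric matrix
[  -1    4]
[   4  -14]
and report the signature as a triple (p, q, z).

step 0: pivot -1 → sign −
step 1: pivot 2 → sign +
signature = (1, 1, 0)

Answer: (1, 1, 0)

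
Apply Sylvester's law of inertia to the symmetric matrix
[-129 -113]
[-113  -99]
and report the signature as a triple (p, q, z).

Answer: (0, 2, 0)

Derivation:
step 0: pivot -129 → sign −
step 1: pivot -2/129 → sign −
signature = (0, 2, 0)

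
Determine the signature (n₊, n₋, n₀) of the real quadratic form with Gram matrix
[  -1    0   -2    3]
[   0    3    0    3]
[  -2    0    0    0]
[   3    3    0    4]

Answer: (3, 1, 0)

Derivation:
step 0: pivot -1 → sign −
step 1: pivot 3 → sign +
step 2: pivot 4 → sign +
step 3: pivot 1 → sign +
signature = (3, 1, 0)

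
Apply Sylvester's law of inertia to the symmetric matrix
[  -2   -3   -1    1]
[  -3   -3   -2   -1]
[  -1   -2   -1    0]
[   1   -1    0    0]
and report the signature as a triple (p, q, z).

step 0: pivot -2 → sign −
step 1: pivot 3/2 → sign +
step 2: pivot -2/3 → sign −
step 3: pivot -1 → sign −
signature = (1, 3, 0)

Answer: (1, 3, 0)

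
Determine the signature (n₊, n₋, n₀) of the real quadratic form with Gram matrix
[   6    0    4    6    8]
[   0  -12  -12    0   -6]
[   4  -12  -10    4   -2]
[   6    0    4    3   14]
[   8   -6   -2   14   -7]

step 0: pivot 6 → sign +
step 1: pivot -12 → sign −
step 2: pivot -2/3 → sign −
step 3: pivot -3 → sign −
step 4: row/col 4 already zero → sign 0
signature = (1, 3, 1)

Answer: (1, 3, 1)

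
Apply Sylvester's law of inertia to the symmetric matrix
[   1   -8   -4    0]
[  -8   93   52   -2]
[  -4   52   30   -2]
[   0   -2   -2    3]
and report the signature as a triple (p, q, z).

step 0: pivot 1 → sign +
step 1: pivot 29 → sign +
step 2: pivot 6/29 → sign +
step 3: pivot 1 → sign +
signature = (4, 0, 0)

Answer: (4, 0, 0)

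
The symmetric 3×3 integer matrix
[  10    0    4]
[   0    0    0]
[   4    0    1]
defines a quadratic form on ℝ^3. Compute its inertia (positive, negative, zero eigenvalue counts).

Answer: (1, 1, 1)

Derivation:
step 0: pivot 10 → sign +
step 1: pivot -3/5 → sign −
step 2: row/col 2 already zero → sign 0
signature = (1, 1, 1)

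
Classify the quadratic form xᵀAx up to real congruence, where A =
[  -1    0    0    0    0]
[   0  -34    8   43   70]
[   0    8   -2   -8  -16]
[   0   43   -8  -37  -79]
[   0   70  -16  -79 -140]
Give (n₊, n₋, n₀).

Answer: (2, 3, 0)

Derivation:
step 0: pivot -1 → sign −
step 1: pivot -34 → sign −
step 2: pivot -2/17 → sign −
step 3: pivot 111/2 → sign +
step 4: pivot 6/37 → sign +
signature = (2, 3, 0)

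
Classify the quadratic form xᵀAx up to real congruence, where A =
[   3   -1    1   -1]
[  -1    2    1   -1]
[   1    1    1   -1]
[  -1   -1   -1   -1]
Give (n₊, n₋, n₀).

step 0: pivot 3 → sign +
step 1: pivot 5/3 → sign +
step 2: pivot -2/5 → sign −
step 3: pivot -2 → sign −
signature = (2, 2, 0)

Answer: (2, 2, 0)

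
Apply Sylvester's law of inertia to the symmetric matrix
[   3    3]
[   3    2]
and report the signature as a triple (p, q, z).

Answer: (1, 1, 0)

Derivation:
step 0: pivot 3 → sign +
step 1: pivot -1 → sign −
signature = (1, 1, 0)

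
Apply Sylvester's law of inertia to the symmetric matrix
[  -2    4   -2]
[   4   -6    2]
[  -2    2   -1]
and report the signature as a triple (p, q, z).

step 0: pivot -2 → sign −
step 1: pivot 2 → sign +
step 2: pivot -1 → sign −
signature = (1, 2, 0)

Answer: (1, 2, 0)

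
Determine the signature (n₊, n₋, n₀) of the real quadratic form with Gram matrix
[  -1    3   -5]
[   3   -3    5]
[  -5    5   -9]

step 0: pivot -1 → sign −
step 1: pivot 6 → sign +
step 2: pivot -2/3 → sign −
signature = (1, 2, 0)

Answer: (1, 2, 0)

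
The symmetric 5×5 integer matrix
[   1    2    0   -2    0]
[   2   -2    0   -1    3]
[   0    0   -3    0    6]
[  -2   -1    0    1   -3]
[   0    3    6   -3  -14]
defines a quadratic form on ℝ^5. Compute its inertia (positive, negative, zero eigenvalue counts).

step 0: pivot 1 → sign +
step 1: pivot -6 → sign −
step 2: pivot -3 → sign −
step 3: pivot -3/2 → sign −
step 4: pivot 1 → sign +
signature = (2, 3, 0)

Answer: (2, 3, 0)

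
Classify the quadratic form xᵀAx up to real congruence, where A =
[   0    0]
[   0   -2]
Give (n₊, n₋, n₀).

step 0: pivot -2 → sign −
step 1: row/col 1 already zero → sign 0
signature = (0, 1, 1)

Answer: (0, 1, 1)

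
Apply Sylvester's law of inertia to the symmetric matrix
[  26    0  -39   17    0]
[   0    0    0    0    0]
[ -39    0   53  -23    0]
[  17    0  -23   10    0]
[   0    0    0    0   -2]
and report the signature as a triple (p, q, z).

Answer: (2, 2, 1)

Derivation:
step 0: pivot 26 → sign +
step 1: pivot -11/2 → sign −
step 2: pivot 3/143 → sign +
step 3: pivot -2 → sign −
step 4: row/col 4 already zero → sign 0
signature = (2, 2, 1)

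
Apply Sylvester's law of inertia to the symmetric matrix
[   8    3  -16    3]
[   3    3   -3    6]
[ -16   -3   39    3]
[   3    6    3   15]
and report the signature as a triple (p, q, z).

step 0: pivot 8 → sign +
step 1: pivot 15/8 → sign +
step 2: pivot 11/5 → sign +
step 3: pivot 6/11 → sign +
signature = (4, 0, 0)

Answer: (4, 0, 0)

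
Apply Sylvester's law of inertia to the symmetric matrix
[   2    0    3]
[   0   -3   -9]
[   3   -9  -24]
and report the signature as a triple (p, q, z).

Answer: (1, 2, 0)

Derivation:
step 0: pivot 2 → sign +
step 1: pivot -3 → sign −
step 2: pivot -3/2 → sign −
signature = (1, 2, 0)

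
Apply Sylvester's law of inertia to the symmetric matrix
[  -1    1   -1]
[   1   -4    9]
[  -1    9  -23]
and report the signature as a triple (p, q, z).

step 0: pivot -1 → sign −
step 1: pivot -3 → sign −
step 2: pivot -2/3 → sign −
signature = (0, 3, 0)

Answer: (0, 3, 0)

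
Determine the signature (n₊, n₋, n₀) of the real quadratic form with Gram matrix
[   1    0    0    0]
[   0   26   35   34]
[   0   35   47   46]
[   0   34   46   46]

Answer: (3, 1, 0)

Derivation:
step 0: pivot 1 → sign +
step 1: pivot 26 → sign +
step 2: pivot -3/26 → sign −
step 3: pivot 2 → sign +
signature = (3, 1, 0)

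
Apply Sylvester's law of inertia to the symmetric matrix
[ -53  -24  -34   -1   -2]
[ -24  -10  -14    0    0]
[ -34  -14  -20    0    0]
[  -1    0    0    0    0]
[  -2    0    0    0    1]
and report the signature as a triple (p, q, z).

Answer: (2, 3, 0)

Derivation:
step 0: pivot -53 → sign −
step 1: pivot 46/53 → sign +
step 2: pivot -10/23 → sign −
step 3: pivot -1/5 → sign −
step 4: pivot 1 → sign +
signature = (2, 3, 0)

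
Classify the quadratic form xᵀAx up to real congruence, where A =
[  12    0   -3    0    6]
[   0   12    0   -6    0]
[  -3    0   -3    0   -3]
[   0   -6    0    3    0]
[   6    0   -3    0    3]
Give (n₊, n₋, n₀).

Answer: (3, 1, 1)

Derivation:
step 0: pivot 12 → sign +
step 1: pivot 12 → sign +
step 2: pivot -15/4 → sign −
step 3: pivot 3/5 → sign +
step 4: row/col 4 already zero → sign 0
signature = (3, 1, 1)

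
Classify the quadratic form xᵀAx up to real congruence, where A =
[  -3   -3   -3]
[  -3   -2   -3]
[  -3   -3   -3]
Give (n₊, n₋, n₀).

Answer: (1, 1, 1)

Derivation:
step 0: pivot -3 → sign −
step 1: pivot 1 → sign +
step 2: row/col 2 already zero → sign 0
signature = (1, 1, 1)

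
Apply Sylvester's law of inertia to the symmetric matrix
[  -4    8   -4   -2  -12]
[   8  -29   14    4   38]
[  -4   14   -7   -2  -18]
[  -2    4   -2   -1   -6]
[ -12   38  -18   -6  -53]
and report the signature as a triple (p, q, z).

step 0: pivot -4 → sign −
step 1: pivot -13 → sign −
step 2: pivot -3/13 → sign −
step 3: pivot -1 → sign −
step 4: row/col 4 already zero → sign 0
signature = (0, 4, 1)

Answer: (0, 4, 1)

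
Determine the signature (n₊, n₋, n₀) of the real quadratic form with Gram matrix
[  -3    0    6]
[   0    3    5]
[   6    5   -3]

Answer: (2, 1, 0)

Derivation:
step 0: pivot -3 → sign −
step 1: pivot 3 → sign +
step 2: pivot 2/3 → sign +
signature = (2, 1, 0)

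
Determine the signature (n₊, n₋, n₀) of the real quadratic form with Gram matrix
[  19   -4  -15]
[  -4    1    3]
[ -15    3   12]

step 0: pivot 19 → sign +
step 1: pivot 3/19 → sign +
step 2: row/col 2 already zero → sign 0
signature = (2, 0, 1)

Answer: (2, 0, 1)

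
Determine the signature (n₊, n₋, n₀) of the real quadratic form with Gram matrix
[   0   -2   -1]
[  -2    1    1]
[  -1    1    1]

Answer: (2, 1, 0)

Derivation:
step 0: pivot 1 → sign +
step 1: pivot -4 → sign −
step 2: pivot 1/4 → sign +
signature = (2, 1, 0)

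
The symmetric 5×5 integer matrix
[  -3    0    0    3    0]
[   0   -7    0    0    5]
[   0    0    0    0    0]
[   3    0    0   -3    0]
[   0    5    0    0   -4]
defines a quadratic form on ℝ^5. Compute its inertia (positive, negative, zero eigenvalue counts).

Answer: (0, 3, 2)

Derivation:
step 0: pivot -3 → sign −
step 1: pivot -7 → sign −
step 2: pivot -3/7 → sign −
step 3: row/col 3 already zero → sign 0
step 4: row/col 4 already zero → sign 0
signature = (0, 3, 2)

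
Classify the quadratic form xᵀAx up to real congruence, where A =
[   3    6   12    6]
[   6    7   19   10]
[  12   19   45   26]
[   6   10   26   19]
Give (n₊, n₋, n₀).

step 0: pivot 3 → sign +
step 1: pivot -5 → sign −
step 2: pivot 2 → sign +
step 3: pivot -1/5 → sign −
signature = (2, 2, 0)

Answer: (2, 2, 0)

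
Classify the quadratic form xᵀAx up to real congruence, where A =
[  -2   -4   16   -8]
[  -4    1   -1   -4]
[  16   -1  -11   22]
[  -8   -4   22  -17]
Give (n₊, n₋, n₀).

step 0: pivot -2 → sign −
step 1: pivot 9 → sign +
step 2: pivot -4 → sign −
step 3: row/col 3 already zero → sign 0
signature = (1, 2, 1)

Answer: (1, 2, 1)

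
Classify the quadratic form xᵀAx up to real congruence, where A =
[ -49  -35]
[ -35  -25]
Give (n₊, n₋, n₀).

step 0: pivot -49 → sign −
step 1: row/col 1 already zero → sign 0
signature = (0, 1, 1)

Answer: (0, 1, 1)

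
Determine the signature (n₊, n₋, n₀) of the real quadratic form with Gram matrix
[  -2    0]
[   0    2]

step 0: pivot -2 → sign −
step 1: pivot 2 → sign +
signature = (1, 1, 0)

Answer: (1, 1, 0)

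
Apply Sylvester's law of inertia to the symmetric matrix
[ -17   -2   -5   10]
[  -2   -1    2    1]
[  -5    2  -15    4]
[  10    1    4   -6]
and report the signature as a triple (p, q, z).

Answer: (0, 4, 0)

Derivation:
step 0: pivot -17 → sign −
step 1: pivot -13/17 → sign −
step 2: pivot -62/13 → sign −
step 3: pivot -1/31 → sign −
signature = (0, 4, 0)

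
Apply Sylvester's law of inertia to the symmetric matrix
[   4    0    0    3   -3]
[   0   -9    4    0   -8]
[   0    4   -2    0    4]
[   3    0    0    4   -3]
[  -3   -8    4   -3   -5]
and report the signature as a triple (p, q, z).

step 0: pivot 4 → sign +
step 1: pivot -9 → sign −
step 2: pivot -2/9 → sign −
step 3: pivot 7/4 → sign +
step 4: pivot 3/7 → sign +
signature = (3, 2, 0)

Answer: (3, 2, 0)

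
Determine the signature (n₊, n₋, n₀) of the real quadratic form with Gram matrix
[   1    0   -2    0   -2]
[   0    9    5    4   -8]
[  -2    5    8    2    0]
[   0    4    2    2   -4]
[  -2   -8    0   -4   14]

step 0: pivot 1 → sign +
step 1: pivot 9 → sign +
step 2: pivot 11/9 → sign +
step 3: pivot 2/11 → sign +
step 4: pivot 2 → sign +
signature = (5, 0, 0)

Answer: (5, 0, 0)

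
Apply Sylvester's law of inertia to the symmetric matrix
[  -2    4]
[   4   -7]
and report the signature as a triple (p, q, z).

Answer: (1, 1, 0)

Derivation:
step 0: pivot -2 → sign −
step 1: pivot 1 → sign +
signature = (1, 1, 0)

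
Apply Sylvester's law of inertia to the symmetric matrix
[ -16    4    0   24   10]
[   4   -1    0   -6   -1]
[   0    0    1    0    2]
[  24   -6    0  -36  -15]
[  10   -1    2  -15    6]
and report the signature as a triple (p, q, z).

Answer: (2, 2, 1)

Derivation:
step 0: pivot -16 → sign −
step 1: pivot 1 → sign +
step 2: pivot 33/4 → sign +
step 3: pivot -3/11 → sign −
step 4: row/col 4 already zero → sign 0
signature = (2, 2, 1)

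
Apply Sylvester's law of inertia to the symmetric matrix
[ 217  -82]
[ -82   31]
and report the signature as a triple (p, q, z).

Answer: (2, 0, 0)

Derivation:
step 0: pivot 217 → sign +
step 1: pivot 3/217 → sign +
signature = (2, 0, 0)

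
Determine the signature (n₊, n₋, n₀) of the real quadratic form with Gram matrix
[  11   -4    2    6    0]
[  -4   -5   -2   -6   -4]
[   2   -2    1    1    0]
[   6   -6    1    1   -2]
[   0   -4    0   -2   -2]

Answer: (2, 3, 0)

Derivation:
step 0: pivot 11 → sign +
step 1: pivot -71/11 → sign −
step 2: pivot 63/71 → sign +
step 3: pivot -32/63 → sign −
step 4: pivot -1/8 → sign −
signature = (2, 3, 0)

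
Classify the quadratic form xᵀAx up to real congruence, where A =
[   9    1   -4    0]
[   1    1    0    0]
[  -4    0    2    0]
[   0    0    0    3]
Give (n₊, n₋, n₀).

Answer: (3, 0, 1)

Derivation:
step 0: pivot 9 → sign +
step 1: pivot 8/9 → sign +
step 2: pivot 3 → sign +
step 3: row/col 3 already zero → sign 0
signature = (3, 0, 1)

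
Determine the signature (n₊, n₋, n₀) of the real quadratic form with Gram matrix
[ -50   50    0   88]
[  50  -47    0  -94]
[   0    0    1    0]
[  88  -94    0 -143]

step 0: pivot -50 → sign −
step 1: pivot 3 → sign +
step 2: pivot 1 → sign +
step 3: pivot -3/25 → sign −
signature = (2, 2, 0)

Answer: (2, 2, 0)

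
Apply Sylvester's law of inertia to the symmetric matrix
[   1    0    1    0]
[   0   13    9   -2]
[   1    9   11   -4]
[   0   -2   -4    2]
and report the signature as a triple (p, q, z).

Answer: (3, 1, 0)

Derivation:
step 0: pivot 1 → sign +
step 1: pivot 13 → sign +
step 2: pivot 49/13 → sign +
step 3: pivot -6/49 → sign −
signature = (3, 1, 0)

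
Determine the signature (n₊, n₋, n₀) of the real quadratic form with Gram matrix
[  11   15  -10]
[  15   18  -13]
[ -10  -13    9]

Answer: (2, 1, 0)

Derivation:
step 0: pivot 11 → sign +
step 1: pivot -27/11 → sign −
step 2: pivot 2/27 → sign +
signature = (2, 1, 0)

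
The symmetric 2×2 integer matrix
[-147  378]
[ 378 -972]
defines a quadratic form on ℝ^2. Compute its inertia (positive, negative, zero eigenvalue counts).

step 0: pivot -147 → sign −
step 1: row/col 1 already zero → sign 0
signature = (0, 1, 1)

Answer: (0, 1, 1)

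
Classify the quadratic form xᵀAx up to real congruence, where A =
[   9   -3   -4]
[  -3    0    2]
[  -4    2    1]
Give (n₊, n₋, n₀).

step 0: pivot 9 → sign +
step 1: pivot -1 → sign −
step 2: pivot -1/3 → sign −
signature = (1, 2, 0)

Answer: (1, 2, 0)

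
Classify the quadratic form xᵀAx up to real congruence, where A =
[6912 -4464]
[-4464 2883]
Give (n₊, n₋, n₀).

Answer: (1, 0, 1)

Derivation:
step 0: pivot 6912 → sign +
step 1: row/col 1 already zero → sign 0
signature = (1, 0, 1)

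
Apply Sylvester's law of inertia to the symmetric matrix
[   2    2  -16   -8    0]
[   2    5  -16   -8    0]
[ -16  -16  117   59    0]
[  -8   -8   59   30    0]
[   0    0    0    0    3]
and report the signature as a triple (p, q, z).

Answer: (4, 1, 0)

Derivation:
step 0: pivot 2 → sign +
step 1: pivot 3 → sign +
step 2: pivot -11 → sign −
step 3: pivot 3/11 → sign +
step 4: pivot 3 → sign +
signature = (4, 1, 0)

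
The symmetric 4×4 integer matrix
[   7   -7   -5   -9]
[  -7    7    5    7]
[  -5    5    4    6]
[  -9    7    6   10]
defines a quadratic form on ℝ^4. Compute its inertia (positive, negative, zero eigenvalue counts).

step 0: pivot 7 → sign +
step 1: pivot 3/7 → sign +
step 2: pivot -2 → sign −
step 3: pivot 2 → sign +
signature = (3, 1, 0)

Answer: (3, 1, 0)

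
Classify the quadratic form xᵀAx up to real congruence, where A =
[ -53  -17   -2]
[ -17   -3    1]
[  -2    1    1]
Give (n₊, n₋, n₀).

Answer: (1, 2, 0)

Derivation:
step 0: pivot -53 → sign −
step 1: pivot 130/53 → sign +
step 2: pivot -3/130 → sign −
signature = (1, 2, 0)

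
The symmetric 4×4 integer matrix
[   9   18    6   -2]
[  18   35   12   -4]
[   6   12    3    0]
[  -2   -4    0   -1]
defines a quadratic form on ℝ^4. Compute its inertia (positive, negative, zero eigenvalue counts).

Answer: (2, 2, 0)

Derivation:
step 0: pivot 9 → sign +
step 1: pivot -1 → sign −
step 2: pivot -1 → sign −
step 3: pivot 1/3 → sign +
signature = (2, 2, 0)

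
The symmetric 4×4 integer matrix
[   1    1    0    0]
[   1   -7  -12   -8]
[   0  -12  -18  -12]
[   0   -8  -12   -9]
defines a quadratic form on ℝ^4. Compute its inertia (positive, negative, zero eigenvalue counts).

step 0: pivot 1 → sign +
step 1: pivot -8 → sign −
step 2: pivot -1 → sign −
step 3: row/col 3 already zero → sign 0
signature = (1, 2, 1)

Answer: (1, 2, 1)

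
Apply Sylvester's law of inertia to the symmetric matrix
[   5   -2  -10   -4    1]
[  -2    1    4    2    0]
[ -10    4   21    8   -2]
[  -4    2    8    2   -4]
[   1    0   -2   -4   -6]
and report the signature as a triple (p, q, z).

Answer: (4, 1, 0)

Derivation:
step 0: pivot 5 → sign +
step 1: pivot 1/5 → sign +
step 2: pivot 1 → sign +
step 3: pivot -2 → sign −
step 4: pivot 1 → sign +
signature = (4, 1, 0)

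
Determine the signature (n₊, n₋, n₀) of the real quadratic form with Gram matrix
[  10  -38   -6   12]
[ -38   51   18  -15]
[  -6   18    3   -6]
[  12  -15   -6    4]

step 0: pivot 10 → sign +
step 1: pivot -467/5 → sign −
step 2: pivot -165/467 → sign −
step 3: pivot 1/55 → sign +
signature = (2, 2, 0)

Answer: (2, 2, 0)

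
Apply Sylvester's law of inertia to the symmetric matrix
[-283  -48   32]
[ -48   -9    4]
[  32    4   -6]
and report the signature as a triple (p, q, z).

step 0: pivot -283 → sign −
step 1: pivot -243/283 → sign −
step 2: pivot -2/243 → sign −
signature = (0, 3, 0)

Answer: (0, 3, 0)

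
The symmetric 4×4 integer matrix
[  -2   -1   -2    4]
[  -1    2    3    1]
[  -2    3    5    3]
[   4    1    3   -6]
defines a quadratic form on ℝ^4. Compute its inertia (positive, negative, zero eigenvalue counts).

Answer: (3, 1, 0)

Derivation:
step 0: pivot -2 → sign −
step 1: pivot 5/2 → sign +
step 2: pivot 3/5 → sign +
step 3: pivot 1 → sign +
signature = (3, 1, 0)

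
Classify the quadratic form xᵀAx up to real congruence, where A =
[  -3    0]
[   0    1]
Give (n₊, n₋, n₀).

step 0: pivot -3 → sign −
step 1: pivot 1 → sign +
signature = (1, 1, 0)

Answer: (1, 1, 0)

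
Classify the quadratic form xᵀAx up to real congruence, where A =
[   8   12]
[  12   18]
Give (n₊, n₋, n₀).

step 0: pivot 8 → sign +
step 1: row/col 1 already zero → sign 0
signature = (1, 0, 1)

Answer: (1, 0, 1)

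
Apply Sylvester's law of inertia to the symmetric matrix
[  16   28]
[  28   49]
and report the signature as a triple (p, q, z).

step 0: pivot 16 → sign +
step 1: row/col 1 already zero → sign 0
signature = (1, 0, 1)

Answer: (1, 0, 1)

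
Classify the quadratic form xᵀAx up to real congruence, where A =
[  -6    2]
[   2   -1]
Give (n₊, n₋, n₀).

step 0: pivot -6 → sign −
step 1: pivot -1/3 → sign −
signature = (0, 2, 0)

Answer: (0, 2, 0)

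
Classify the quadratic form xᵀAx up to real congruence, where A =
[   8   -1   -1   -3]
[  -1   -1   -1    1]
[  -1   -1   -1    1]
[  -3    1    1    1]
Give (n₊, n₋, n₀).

Answer: (2, 1, 1)

Derivation:
step 0: pivot 8 → sign +
step 1: pivot -9/8 → sign −
step 2: pivot 2/9 → sign +
step 3: row/col 3 already zero → sign 0
signature = (2, 1, 1)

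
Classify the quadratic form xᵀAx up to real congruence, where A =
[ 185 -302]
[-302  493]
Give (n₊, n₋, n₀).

Answer: (2, 0, 0)

Derivation:
step 0: pivot 185 → sign +
step 1: pivot 1/185 → sign +
signature = (2, 0, 0)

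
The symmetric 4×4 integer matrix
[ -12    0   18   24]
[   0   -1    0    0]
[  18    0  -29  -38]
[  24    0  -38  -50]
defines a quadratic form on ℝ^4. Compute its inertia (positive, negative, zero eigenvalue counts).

Answer: (0, 3, 1)

Derivation:
step 0: pivot -12 → sign −
step 1: pivot -1 → sign −
step 2: pivot -2 → sign −
step 3: row/col 3 already zero → sign 0
signature = (0, 3, 1)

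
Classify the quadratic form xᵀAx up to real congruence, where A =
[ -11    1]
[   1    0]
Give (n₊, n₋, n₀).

Answer: (1, 1, 0)

Derivation:
step 0: pivot -11 → sign −
step 1: pivot 1/11 → sign +
signature = (1, 1, 0)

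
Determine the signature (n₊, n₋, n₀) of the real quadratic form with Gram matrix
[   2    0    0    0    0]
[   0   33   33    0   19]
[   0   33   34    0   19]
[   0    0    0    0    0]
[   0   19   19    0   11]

Answer: (4, 0, 1)

Derivation:
step 0: pivot 2 → sign +
step 1: pivot 33 → sign +
step 2: pivot 1 → sign +
step 3: pivot 2/33 → sign +
step 4: row/col 4 already zero → sign 0
signature = (4, 0, 1)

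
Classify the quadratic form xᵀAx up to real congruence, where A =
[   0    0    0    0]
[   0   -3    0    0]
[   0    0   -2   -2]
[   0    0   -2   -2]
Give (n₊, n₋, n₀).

Answer: (0, 2, 2)

Derivation:
step 0: pivot -3 → sign −
step 1: pivot -2 → sign −
step 2: row/col 2 already zero → sign 0
step 3: row/col 3 already zero → sign 0
signature = (0, 2, 2)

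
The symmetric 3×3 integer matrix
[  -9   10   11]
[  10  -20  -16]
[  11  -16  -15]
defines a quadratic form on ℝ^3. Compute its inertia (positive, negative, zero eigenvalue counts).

step 0: pivot -9 → sign −
step 1: pivot -80/9 → sign −
step 2: pivot 1/20 → sign +
signature = (1, 2, 0)

Answer: (1, 2, 0)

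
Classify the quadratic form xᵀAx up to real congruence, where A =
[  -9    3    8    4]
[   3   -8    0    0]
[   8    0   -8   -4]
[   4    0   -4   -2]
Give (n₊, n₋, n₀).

step 0: pivot -9 → sign −
step 1: pivot -7 → sign −
step 2: pivot 8/63 → sign +
step 3: row/col 3 already zero → sign 0
signature = (1, 2, 1)

Answer: (1, 2, 1)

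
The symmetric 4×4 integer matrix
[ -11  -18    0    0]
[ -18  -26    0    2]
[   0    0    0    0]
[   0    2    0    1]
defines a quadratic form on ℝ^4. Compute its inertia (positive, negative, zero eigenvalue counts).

Answer: (1, 2, 1)

Derivation:
step 0: pivot -11 → sign −
step 1: pivot 38/11 → sign +
step 2: pivot -3/19 → sign −
step 3: row/col 3 already zero → sign 0
signature = (1, 2, 1)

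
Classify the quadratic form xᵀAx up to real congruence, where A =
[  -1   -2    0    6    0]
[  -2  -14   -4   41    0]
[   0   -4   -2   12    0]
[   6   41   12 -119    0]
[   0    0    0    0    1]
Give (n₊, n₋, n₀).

step 0: pivot -1 → sign −
step 1: pivot -10 → sign −
step 2: pivot -2/5 → sign −
step 3: pivot 3/2 → sign +
step 4: pivot 1 → sign +
signature = (2, 3, 0)

Answer: (2, 3, 0)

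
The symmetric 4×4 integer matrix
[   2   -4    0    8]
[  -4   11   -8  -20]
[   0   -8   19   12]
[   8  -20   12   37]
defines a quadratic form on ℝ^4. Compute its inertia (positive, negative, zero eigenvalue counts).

Answer: (3, 1, 0)

Derivation:
step 0: pivot 2 → sign +
step 1: pivot 3 → sign +
step 2: pivot -7/3 → sign −
step 3: pivot 3/7 → sign +
signature = (3, 1, 0)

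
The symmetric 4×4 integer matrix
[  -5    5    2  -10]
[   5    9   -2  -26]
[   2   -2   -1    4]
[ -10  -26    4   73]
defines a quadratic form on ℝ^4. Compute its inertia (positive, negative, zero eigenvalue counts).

step 0: pivot -5 → sign −
step 1: pivot 14 → sign +
step 2: pivot -1/5 → sign −
step 3: pivot 3/7 → sign +
signature = (2, 2, 0)

Answer: (2, 2, 0)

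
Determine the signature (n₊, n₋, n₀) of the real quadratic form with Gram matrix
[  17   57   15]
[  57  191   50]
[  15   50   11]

Answer: (1, 2, 0)

Derivation:
step 0: pivot 17 → sign +
step 1: pivot -2/17 → sign −
step 2: pivot -3/2 → sign −
signature = (1, 2, 0)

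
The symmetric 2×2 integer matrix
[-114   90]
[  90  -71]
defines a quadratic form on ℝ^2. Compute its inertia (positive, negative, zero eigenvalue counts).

step 0: pivot -114 → sign −
step 1: pivot 1/19 → sign +
signature = (1, 1, 0)

Answer: (1, 1, 0)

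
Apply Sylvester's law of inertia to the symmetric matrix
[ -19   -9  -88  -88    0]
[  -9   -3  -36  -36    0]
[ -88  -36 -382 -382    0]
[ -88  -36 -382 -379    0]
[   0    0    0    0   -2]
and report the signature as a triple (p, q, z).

Answer: (2, 2, 1)

Derivation:
step 0: pivot -19 → sign −
step 1: pivot 24/19 → sign +
step 2: pivot 3 → sign +
step 3: pivot -2 → sign −
step 4: row/col 4 already zero → sign 0
signature = (2, 2, 1)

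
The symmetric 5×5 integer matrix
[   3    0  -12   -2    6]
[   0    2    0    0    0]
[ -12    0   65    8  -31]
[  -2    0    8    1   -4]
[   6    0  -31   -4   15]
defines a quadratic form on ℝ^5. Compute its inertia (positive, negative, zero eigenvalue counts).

Answer: (4, 1, 0)

Derivation:
step 0: pivot 3 → sign +
step 1: pivot 2 → sign +
step 2: pivot 17 → sign +
step 3: pivot -1/3 → sign −
step 4: pivot 2/17 → sign +
signature = (4, 1, 0)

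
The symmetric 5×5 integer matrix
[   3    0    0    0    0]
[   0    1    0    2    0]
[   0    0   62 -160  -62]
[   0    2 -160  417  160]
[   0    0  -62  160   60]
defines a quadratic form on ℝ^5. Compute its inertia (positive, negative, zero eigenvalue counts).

Answer: (4, 1, 0)

Derivation:
step 0: pivot 3 → sign +
step 1: pivot 1 → sign +
step 2: pivot 62 → sign +
step 3: pivot 3/31 → sign +
step 4: pivot -2 → sign −
signature = (4, 1, 0)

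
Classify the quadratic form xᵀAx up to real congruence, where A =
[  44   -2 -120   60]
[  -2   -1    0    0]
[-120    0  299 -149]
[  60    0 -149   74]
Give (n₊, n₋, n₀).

Answer: (1, 2, 1)

Derivation:
step 0: pivot 44 → sign +
step 1: pivot -12/11 → sign −
step 2: pivot -1 → sign −
step 3: row/col 3 already zero → sign 0
signature = (1, 2, 1)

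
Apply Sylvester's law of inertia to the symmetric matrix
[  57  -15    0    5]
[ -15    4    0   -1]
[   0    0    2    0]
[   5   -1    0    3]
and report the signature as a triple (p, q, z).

step 0: pivot 57 → sign +
step 1: pivot 1/19 → sign +
step 2: pivot 2 → sign +
step 3: pivot 2/3 → sign +
signature = (4, 0, 0)

Answer: (4, 0, 0)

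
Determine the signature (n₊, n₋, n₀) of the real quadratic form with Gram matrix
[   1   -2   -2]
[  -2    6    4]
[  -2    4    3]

step 0: pivot 1 → sign +
step 1: pivot 2 → sign +
step 2: pivot -1 → sign −
signature = (2, 1, 0)

Answer: (2, 1, 0)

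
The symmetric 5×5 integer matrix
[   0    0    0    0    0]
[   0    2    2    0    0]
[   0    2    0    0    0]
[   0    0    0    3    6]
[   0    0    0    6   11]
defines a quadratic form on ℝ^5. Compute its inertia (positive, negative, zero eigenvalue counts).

Answer: (2, 2, 1)

Derivation:
step 0: pivot 2 → sign +
step 1: pivot -2 → sign −
step 2: pivot 3 → sign +
step 3: pivot -1 → sign −
step 4: row/col 4 already zero → sign 0
signature = (2, 2, 1)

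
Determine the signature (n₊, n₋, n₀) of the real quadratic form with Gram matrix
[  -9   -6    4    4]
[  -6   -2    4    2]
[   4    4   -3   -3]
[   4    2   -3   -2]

Answer: (1, 3, 0)

Derivation:
step 0: pivot -9 → sign −
step 1: pivot 2 → sign +
step 2: pivot -19/9 → sign −
step 3: pivot -3/19 → sign −
signature = (1, 3, 0)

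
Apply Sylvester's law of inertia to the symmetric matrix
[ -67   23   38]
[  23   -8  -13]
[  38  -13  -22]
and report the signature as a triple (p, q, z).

Answer: (0, 3, 0)

Derivation:
step 0: pivot -67 → sign −
step 1: pivot -7/67 → sign −
step 2: pivot -3/7 → sign −
signature = (0, 3, 0)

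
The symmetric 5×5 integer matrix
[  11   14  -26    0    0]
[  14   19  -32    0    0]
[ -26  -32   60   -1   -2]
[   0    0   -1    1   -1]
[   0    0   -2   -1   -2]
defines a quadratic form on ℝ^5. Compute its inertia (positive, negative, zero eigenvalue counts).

Answer: (3, 2, 0)

Derivation:
step 0: pivot 11 → sign +
step 1: pivot 13/11 → sign +
step 2: pivot -32/13 → sign −
step 3: pivot 45/32 → sign +
step 4: pivot -2/5 → sign −
signature = (3, 2, 0)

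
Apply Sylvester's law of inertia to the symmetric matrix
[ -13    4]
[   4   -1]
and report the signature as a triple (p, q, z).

step 0: pivot -13 → sign −
step 1: pivot 3/13 → sign +
signature = (1, 1, 0)

Answer: (1, 1, 0)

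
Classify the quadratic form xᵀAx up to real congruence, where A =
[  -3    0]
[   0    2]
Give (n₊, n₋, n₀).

step 0: pivot -3 → sign −
step 1: pivot 2 → sign +
signature = (1, 1, 0)

Answer: (1, 1, 0)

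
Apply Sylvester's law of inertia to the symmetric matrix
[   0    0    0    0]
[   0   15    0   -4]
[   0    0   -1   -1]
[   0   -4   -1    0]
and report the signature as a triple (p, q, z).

step 0: pivot 15 → sign +
step 1: pivot -1 → sign −
step 2: pivot -1/15 → sign −
step 3: row/col 3 already zero → sign 0
signature = (1, 2, 1)

Answer: (1, 2, 1)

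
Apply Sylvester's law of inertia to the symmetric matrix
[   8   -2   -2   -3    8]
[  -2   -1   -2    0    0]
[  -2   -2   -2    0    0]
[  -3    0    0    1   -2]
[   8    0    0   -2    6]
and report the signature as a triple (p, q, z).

Answer: (3, 2, 0)

Derivation:
step 0: pivot 8 → sign +
step 1: pivot -3/2 → sign −
step 2: pivot 5/3 → sign +
step 3: pivot 1/10 → sign +
step 4: pivot -2 → sign −
signature = (3, 2, 0)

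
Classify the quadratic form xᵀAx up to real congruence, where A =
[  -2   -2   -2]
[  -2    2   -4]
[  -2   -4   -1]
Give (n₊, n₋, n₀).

step 0: pivot -2 → sign −
step 1: pivot 4 → sign +
step 2: row/col 2 already zero → sign 0
signature = (1, 1, 1)

Answer: (1, 1, 1)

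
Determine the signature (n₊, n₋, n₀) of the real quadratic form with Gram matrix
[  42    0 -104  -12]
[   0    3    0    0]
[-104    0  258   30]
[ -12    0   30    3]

Answer: (3, 1, 0)

Derivation:
step 0: pivot 42 → sign +
step 1: pivot 3 → sign +
step 2: pivot 10/21 → sign +
step 3: pivot -3/5 → sign −
signature = (3, 1, 0)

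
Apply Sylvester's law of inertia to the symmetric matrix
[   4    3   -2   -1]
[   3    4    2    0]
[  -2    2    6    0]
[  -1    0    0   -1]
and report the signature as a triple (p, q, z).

Answer: (3, 1, 0)

Derivation:
step 0: pivot 4 → sign +
step 1: pivot 7/4 → sign +
step 2: pivot -2 → sign −
step 3: pivot 3/7 → sign +
signature = (3, 1, 0)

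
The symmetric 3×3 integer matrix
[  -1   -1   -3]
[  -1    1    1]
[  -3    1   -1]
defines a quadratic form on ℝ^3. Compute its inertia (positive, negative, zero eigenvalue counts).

step 0: pivot -1 → sign −
step 1: pivot 2 → sign +
step 2: row/col 2 already zero → sign 0
signature = (1, 1, 1)

Answer: (1, 1, 1)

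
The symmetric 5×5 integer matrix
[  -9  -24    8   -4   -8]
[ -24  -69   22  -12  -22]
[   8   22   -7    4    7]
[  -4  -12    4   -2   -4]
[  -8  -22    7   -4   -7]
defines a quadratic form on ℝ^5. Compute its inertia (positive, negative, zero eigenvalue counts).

Answer: (1, 3, 1)

Derivation:
step 0: pivot -9 → sign −
step 1: pivot -5 → sign −
step 2: pivot 1/5 → sign +
step 3: pivot -2/9 → sign −
step 4: row/col 4 already zero → sign 0
signature = (1, 3, 1)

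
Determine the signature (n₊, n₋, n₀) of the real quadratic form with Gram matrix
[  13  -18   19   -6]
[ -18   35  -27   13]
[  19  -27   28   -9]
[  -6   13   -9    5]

step 0: pivot 13 → sign +
step 1: pivot 131/13 → sign +
step 2: pivot 24/131 → sign +
step 3: row/col 3 already zero → sign 0
signature = (3, 0, 1)

Answer: (3, 0, 1)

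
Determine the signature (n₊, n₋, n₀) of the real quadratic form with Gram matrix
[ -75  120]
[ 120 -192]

Answer: (0, 1, 1)

Derivation:
step 0: pivot -75 → sign −
step 1: row/col 1 already zero → sign 0
signature = (0, 1, 1)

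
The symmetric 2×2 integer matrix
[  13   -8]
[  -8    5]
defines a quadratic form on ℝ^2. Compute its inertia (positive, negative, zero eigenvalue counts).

Answer: (2, 0, 0)

Derivation:
step 0: pivot 13 → sign +
step 1: pivot 1/13 → sign +
signature = (2, 0, 0)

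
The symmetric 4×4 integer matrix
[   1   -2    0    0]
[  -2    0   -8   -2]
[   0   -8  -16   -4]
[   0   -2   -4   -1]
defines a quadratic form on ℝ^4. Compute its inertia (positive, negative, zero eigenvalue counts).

Answer: (1, 1, 2)

Derivation:
step 0: pivot 1 → sign +
step 1: pivot -4 → sign −
step 2: row/col 2 already zero → sign 0
step 3: row/col 3 already zero → sign 0
signature = (1, 1, 2)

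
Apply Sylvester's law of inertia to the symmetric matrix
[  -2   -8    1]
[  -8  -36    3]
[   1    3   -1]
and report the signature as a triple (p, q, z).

step 0: pivot -2 → sign −
step 1: pivot -4 → sign −
step 2: pivot -1/4 → sign −
signature = (0, 3, 0)

Answer: (0, 3, 0)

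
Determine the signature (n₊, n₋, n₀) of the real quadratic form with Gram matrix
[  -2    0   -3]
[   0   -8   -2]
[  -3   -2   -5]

Answer: (0, 2, 1)

Derivation:
step 0: pivot -2 → sign −
step 1: pivot -8 → sign −
step 2: row/col 2 already zero → sign 0
signature = (0, 2, 1)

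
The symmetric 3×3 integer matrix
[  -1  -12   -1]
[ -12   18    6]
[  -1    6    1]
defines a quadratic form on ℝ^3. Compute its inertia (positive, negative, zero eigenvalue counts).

step 0: pivot -1 → sign −
step 1: pivot 162 → sign +
step 2: row/col 2 already zero → sign 0
signature = (1, 1, 1)

Answer: (1, 1, 1)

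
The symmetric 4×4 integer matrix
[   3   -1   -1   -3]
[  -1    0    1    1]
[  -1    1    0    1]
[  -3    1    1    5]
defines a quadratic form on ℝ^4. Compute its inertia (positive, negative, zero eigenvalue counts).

step 0: pivot 3 → sign +
step 1: pivot -1/3 → sign −
step 2: pivot 1 → sign +
step 3: pivot 2 → sign +
signature = (3, 1, 0)

Answer: (3, 1, 0)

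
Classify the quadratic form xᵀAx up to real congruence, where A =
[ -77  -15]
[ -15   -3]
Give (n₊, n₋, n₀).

step 0: pivot -77 → sign −
step 1: pivot -6/77 → sign −
signature = (0, 2, 0)

Answer: (0, 2, 0)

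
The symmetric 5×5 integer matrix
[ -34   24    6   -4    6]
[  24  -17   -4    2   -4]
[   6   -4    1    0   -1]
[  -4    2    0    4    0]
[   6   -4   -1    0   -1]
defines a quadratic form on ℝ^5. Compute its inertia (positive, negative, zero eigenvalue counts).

Answer: (2, 2, 1)

Derivation:
step 0: pivot -34 → sign −
step 1: pivot -1/17 → sign −
step 2: pivot 3 → sign +
step 3: pivot 32/3 → sign +
step 4: row/col 4 already zero → sign 0
signature = (2, 2, 1)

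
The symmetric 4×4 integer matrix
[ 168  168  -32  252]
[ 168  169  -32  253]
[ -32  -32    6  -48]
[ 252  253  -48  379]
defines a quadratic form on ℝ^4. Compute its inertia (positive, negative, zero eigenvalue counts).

Answer: (2, 1, 1)

Derivation:
step 0: pivot 168 → sign +
step 1: pivot 1 → sign +
step 2: pivot -2/21 → sign −
step 3: row/col 3 already zero → sign 0
signature = (2, 1, 1)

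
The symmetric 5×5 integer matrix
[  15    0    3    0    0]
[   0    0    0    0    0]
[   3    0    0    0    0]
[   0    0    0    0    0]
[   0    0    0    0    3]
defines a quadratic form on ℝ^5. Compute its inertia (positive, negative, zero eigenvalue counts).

Answer: (2, 1, 2)

Derivation:
step 0: pivot 15 → sign +
step 1: pivot -3/5 → sign −
step 2: pivot 3 → sign +
step 3: row/col 3 already zero → sign 0
step 4: row/col 4 already zero → sign 0
signature = (2, 1, 2)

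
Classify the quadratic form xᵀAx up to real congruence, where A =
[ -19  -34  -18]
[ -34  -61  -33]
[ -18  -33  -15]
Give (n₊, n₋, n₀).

step 0: pivot -19 → sign −
step 1: pivot -3/19 → sign −
step 2: pivot 6 → sign +
signature = (1, 2, 0)

Answer: (1, 2, 0)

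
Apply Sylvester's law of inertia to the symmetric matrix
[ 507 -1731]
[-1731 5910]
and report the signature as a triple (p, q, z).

Answer: (2, 0, 0)

Derivation:
step 0: pivot 507 → sign +
step 1: pivot 3/169 → sign +
signature = (2, 0, 0)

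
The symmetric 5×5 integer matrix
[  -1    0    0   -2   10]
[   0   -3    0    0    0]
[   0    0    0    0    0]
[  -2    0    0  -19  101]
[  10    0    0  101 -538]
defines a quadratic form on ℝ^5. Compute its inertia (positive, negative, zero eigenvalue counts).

Answer: (0, 4, 1)

Derivation:
step 0: pivot -1 → sign −
step 1: pivot -3 → sign −
step 2: pivot -15 → sign −
step 3: pivot -3/5 → sign −
step 4: row/col 4 already zero → sign 0
signature = (0, 4, 1)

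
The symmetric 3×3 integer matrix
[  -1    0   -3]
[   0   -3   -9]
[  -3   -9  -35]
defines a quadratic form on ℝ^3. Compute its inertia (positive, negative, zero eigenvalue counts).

Answer: (1, 2, 0)

Derivation:
step 0: pivot -1 → sign −
step 1: pivot -3 → sign −
step 2: pivot 1 → sign +
signature = (1, 2, 0)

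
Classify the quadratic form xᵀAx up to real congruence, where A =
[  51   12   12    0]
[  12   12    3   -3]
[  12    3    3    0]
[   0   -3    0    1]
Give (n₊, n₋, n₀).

step 0: pivot 51 → sign +
step 1: pivot 156/17 → sign +
step 2: pivot 9/52 → sign +
step 3: row/col 3 already zero → sign 0
signature = (3, 0, 1)

Answer: (3, 0, 1)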